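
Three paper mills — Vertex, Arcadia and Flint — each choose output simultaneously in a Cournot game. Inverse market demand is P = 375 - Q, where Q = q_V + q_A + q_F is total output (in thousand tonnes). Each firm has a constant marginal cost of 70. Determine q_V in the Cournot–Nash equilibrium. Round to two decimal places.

A representative firm's profit is π_i = q_i(375 - Q) - 70q_i.
First-order condition (treating rivals' output as given): 305 - 2q_i - Σ_{j≠i} q_j = 0.
By symmetry each firm produces the same amount; substituting Σ_{j≠i} q_j = 2q_i yields q_i = 305/4.

76.25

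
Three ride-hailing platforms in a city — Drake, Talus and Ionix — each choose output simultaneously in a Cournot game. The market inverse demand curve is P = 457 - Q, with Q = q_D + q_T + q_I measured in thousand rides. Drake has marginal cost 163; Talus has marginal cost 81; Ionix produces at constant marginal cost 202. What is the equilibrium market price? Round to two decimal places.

Drake's profit: π_D = (457 - Q)q_D - (163q_D). Setting ∂π_D/∂q_D = 0: 294 - 2q_D - (q_T + q_I) = 0.
Talus's first-order condition: 376 - 2q_T - (q_D + q_I) = 0.
Ionix's first-order condition: 255 - 2q_I - (q_D + q_T) = 0.
Adding the 3 first-order conditions: 925 − 4Q = 0, so Q = 925/4.
Back-substituting: q_D = (294 − 925/4) = 251/4, q_T = (376 − 925/4) = 579/4, q_I = (255 − 925/4) = 95/4.
Total output Q = 925/4, so price P = 457 - 925/4 = 903/4.

225.75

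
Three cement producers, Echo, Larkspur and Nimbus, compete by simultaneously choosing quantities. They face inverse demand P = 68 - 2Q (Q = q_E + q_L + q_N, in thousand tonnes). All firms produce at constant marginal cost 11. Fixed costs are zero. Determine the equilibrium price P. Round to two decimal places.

Each firm earns π_i = (68 - 2Q)q_i - 11q_i.
First-order condition (treating rivals' output as given): 57 - 4q_i - 2·Σ_{j≠i} q_j = 0.
By symmetry each firm produces the same amount; substituting Σ_{j≠i} q_j = 2q_i yields q_i = 57/8.
Total output Q = 171/8, so price P = 68 - 2·(171/8) = 101/4.

25.25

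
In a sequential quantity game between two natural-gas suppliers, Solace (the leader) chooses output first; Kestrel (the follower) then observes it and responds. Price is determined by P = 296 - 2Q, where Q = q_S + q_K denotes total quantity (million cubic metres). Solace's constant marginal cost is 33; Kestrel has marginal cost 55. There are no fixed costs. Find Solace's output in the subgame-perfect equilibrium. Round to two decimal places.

Solve by backward induction. Given q_S, the follower Kestrel maximises π_K = (296 - 2q_S - 2q_K)q_K - 55q_K.
Setting the follower's marginal profit to zero, 241 - 2q_S - 4q_K = 0, i.e. q_K = (241 - 2q_S)/4.
Solace substitutes q_K(q_S) into its own profit: π_S = q_S(296 - 2q_S - (241 - 2q_S)/2) - 33q_S = (351/2 - q_S)q_S - 33q_S.
The leader's first-order condition 285/2 - 2q_S = 0 yields q_S = 285/4.
Then q_K = (241 - 2·(285/4))/4 = 197/8.

71.25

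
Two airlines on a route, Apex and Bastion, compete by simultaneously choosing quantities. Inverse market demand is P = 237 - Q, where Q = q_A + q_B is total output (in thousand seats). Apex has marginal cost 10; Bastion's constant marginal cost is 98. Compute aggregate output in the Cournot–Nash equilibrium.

Apex's profit: π_A = (237 - Q)q_A - (10q_A). Setting ∂π_A/∂q_A = 0: 227 - 2q_A - (q_B) = 0.
Bastion's first-order condition: 139 - 2q_B - (q_A) = 0.
Rearranging gives the reaction functions q_A = (227 - q_B)/2 and q_B = (139 - q_A)/2.
Solving the pair: q_A = 105, q_B = 17.
Total output Q = 105 + 17 = 122.

122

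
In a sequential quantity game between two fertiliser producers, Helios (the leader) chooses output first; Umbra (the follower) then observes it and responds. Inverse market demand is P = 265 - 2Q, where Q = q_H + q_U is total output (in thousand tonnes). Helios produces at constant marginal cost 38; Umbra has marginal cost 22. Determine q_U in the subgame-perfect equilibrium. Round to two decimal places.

34.38

Solve by backward induction. Given q_H, the follower Umbra maximises π_U = (265 - 2q_H - 2q_U)q_U - 22q_U.
Follower FOC: 243 - 2q_H - 4q_U = 0, so q_U(q_H) = (243 - 2q_H)/4.
Helios substitutes q_U(q_H) into its own profit: π_H = q_H(265 - 2q_H - (243 - 2q_H)/2) - 38q_H = (287/2 - q_H)q_H - 38q_H.
Maximising: ∂π_H/∂q_H = 211/2 - 2q_H = 0, giving q_H = 211/4.
Then q_U = (243 - 2·(211/4))/4 = 275/8.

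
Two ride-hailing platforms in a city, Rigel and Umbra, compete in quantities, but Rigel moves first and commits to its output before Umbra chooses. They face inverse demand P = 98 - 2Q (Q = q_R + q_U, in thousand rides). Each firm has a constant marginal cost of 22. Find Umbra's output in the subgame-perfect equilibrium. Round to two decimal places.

The follower Umbra best-responds to any q_R: π_U = (98 - 2Q)q_U - 22q_U.
Setting the follower's marginal profit to zero, 76 - 2q_R - 4q_U = 0, i.e. q_U = (76 - 2q_R)/4.
Rigel substitutes q_U(q_R) into its own profit: π_R = q_R(98 - 2q_R - (76 - 2q_R)/2) - 22q_R = (60 - q_R)q_R - 22q_R.
Maximising: ∂π_R/∂q_R = 38 - 2q_R = 0, giving q_R = 19.
Then q_U = (76 - 2·19)/4 = 19/2.

9.50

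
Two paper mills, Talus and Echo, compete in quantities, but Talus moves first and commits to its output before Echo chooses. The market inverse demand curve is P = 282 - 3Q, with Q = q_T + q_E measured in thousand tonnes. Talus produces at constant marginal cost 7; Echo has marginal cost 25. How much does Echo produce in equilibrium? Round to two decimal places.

Solve by backward induction. Given q_T, the follower Echo maximises π_E = (282 - 3q_T - 3q_E)q_E - 25q_E.
Follower FOC: 257 - 3q_T - 6q_E = 0, so q_E(q_T) = (257 - 3q_T)/6.
The leader anticipates this reaction. Substituting into P = 282 - 3Q gives P = 307/2 - (3/2)q_T, so π_T = (307/2 - (3/2)q_T)q_T - 7q_T.
Leader FOC: 293/2 - 3q_T = 0, so q_T = 293/6.
Then q_E = (257 - 3·(293/6))/6 = 221/12.

18.42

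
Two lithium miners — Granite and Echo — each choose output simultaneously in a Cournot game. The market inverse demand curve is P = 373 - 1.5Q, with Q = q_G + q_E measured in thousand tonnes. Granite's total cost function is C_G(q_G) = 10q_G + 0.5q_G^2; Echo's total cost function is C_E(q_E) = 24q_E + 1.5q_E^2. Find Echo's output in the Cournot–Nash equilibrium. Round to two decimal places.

Granite's profit: π_G = (373 - 1.5Q)q_G - (10q_G + (1/2)q_G²). Setting ∂π_G/∂q_G = 0: 363 - 4q_G - (3/2)(q_E) = 0.
Echo's profit: π_E = (373 - 1.5Q)q_E - (24q_E + (3/2)q_E²). Setting ∂π_E/∂q_E = 0: 349 - 6q_E - (3/2)(q_G) = 0.
Rearranging gives the reaction functions q_G = (363 - (3/2)q_E)/4 and q_E = (349 - (3/2)q_G)/6.
Substituting one into the other gives q_G = 76.0690 and q_E = 39.1494.

39.15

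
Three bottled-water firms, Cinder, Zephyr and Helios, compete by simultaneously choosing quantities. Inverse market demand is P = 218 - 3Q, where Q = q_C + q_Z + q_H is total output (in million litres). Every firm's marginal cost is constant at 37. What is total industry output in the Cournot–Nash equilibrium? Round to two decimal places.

45.25

A representative firm's profit is π_i = q_i(218 - 3Q) - 37q_i.
First-order condition (treating rivals' output as given): 181 - 6q_i - 3·Σ_{j≠i} q_j = 0.
With identical firms every q_j equals q_i, so Σ_{j≠i} q_j = 2q_i and 181 = 12q_i, giving q_i = 181/12.
Total output Q = 181/12 + 181/12 + 181/12 = 181/4.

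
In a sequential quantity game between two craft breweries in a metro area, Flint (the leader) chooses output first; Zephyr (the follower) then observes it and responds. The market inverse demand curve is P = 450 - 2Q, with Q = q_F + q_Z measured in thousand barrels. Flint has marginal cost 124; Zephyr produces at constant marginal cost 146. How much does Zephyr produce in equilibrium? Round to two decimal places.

32.50

Solve by backward induction. Given q_F, the follower Zephyr maximises π_Z = (450 - 2q_F - 2q_Z)q_Z - 146q_Z.
Setting the follower's marginal profit to zero, 304 - 2q_F - 4q_Z = 0, i.e. q_Z = (304 - 2q_F)/4.
The leader anticipates this reaction. Substituting into P = 450 - 2Q gives P = 298 - q_F, so π_F = (298 - q_F)q_F - 124q_F.
The leader's first-order condition 174 - 2q_F = 0 yields q_F = 87.
Then q_Z = (304 - 2·87)/4 = 65/2.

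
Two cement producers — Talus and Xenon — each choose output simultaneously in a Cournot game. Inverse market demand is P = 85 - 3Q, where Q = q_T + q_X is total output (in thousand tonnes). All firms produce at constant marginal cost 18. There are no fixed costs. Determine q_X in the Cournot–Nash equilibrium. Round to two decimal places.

7.44

A representative firm's profit is π_i = q_i(85 - 3Q) - 18q_i.
First-order condition (treating rivals' output as given): 67 - 6q_i - 3q_j = 0.
With identical firms every q_j equals q_i, so q_j = q_i and 67 = 9q_i, giving q_i = 67/9.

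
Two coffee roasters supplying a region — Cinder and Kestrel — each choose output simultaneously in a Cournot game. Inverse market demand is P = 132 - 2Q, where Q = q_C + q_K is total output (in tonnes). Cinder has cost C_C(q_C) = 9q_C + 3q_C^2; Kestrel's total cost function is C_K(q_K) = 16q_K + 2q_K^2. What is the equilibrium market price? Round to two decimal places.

88.16

Cinder's profit: π_C = (132 - 2Q)q_C - (9q_C + 3q_C²). Setting ∂π_C/∂q_C = 0: 123 - 10q_C - 2(q_K) = 0.
Kestrel's first-order condition: 116 - 8q_K - 2(q_C) = 0.
Best responses: q_C = (123 - 2q_K)/10, q_K = (116 - 2q_C)/8.
Substituting one into the other gives q_C = 188/19 and q_K = 457/38.
Total output Q = 833/38, so price P = 132 - 2·(833/38) = 1675/19.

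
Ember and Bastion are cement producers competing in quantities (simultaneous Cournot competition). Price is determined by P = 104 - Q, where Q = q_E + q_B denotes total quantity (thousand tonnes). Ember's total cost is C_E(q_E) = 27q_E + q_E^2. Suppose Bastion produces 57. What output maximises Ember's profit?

5

With the rival's output fixed at 57, Ember's profit is π_E = (104 - 57 - q_E)q_E - (27q_E + q_E²) = (47 - q_E)q_E - (27q_E + q_E²).
∂π_E/∂q_E = 20 - 4q_E = 0, so q_E = 5.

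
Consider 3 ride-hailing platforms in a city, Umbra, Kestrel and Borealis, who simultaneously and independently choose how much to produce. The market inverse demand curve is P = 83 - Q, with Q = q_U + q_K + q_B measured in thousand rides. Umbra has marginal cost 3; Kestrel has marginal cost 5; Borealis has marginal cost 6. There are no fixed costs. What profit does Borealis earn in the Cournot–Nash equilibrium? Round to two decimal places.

Umbra's profit: π_U = (83 - Q)q_U - (3q_U). Setting ∂π_U/∂q_U = 0: 80 - 2q_U - (q_K + q_B) = 0.
Kestrel's first-order condition: 78 - 2q_K - (q_U + q_B) = 0.
Borealis's profit: π_B = (83 - Q)q_B - (6q_B). Setting ∂π_B/∂q_B = 0: 77 - 2q_B - (q_U + q_K) = 0.
Adding the 3 conditions: 235 − 2Q − 2Q = 0, i.e. Q = 235/4.
Back-substituting: q_U = (80 − 235/4) = 85/4, q_K = (78 − 235/4) = 77/4, q_B = (77 − 235/4) = 73/4.
Price P = 83 - 235/4 = 97/4.
Borealis's profit: (97/4 - 6)·(73/4) = 333.0625.

333.06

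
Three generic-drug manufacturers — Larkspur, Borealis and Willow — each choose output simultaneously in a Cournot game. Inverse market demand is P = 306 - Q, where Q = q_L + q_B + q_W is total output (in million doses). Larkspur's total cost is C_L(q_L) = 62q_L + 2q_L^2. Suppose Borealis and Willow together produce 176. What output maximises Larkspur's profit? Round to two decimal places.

11.33

With rivals' combined output fixed at 176, Larkspur's profit is π_L = (306 - 176 - q_L)q_L - (62q_L + 2q_L²) = (130 - q_L)q_L - (62q_L + 2q_L²).
∂π_L/∂q_L = 68 - 6q_L = 0, so q_L = 34/3.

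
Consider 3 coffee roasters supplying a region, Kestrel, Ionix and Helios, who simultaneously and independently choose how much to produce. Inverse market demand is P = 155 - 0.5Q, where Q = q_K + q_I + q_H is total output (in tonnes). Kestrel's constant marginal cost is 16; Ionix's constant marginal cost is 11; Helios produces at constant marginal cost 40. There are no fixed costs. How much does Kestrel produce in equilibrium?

Kestrel's profit: π_K = (155 - 0.5Q)q_K - (16q_K). Setting ∂π_K/∂q_K = 0: 139 - q_K - (1/2)(q_I + q_H) = 0.
Ionix's first-order condition: 144 - q_I - (1/2)(q_K + q_H) = 0.
Helios's profit: π_H = (155 - 0.5Q)q_H - (40q_H). Setting ∂π_H/∂q_H = 0: 115 - q_H - (1/2)(q_K + q_I) = 0.
Adding the 3 conditions: 398 − Q − Q = 0, i.e. Q = 199.
Back-substituting: q_K = (139 − 199/2)/(1/2) = 79, q_I = (144 − 199/2)/(1/2) = 89, q_H = (115 − 199/2)/(1/2) = 31.

79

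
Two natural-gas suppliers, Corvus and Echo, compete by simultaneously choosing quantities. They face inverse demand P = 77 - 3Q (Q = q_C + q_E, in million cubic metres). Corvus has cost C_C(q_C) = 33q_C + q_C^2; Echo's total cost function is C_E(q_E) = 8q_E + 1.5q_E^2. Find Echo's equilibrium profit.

200

Corvus's profit: π_C = (77 - 3Q)q_C - (33q_C + q_C²). Setting ∂π_C/∂q_C = 0: 44 - 8q_C - 3(q_E) = 0.
Echo's first-order condition: 69 - 9q_E - 3(q_C) = 0.
Rearranging gives the reaction functions q_C = (44 - 3q_E)/8 and q_E = (69 - 3q_C)/9.
Solving the pair: q_C = 3, q_E = 20/3.
Price P = 77 - 3·(29/3) = 48.
Echo's profit: 48·(20/3) - 8·(20/3) - (3/2)(20/3)² = 200.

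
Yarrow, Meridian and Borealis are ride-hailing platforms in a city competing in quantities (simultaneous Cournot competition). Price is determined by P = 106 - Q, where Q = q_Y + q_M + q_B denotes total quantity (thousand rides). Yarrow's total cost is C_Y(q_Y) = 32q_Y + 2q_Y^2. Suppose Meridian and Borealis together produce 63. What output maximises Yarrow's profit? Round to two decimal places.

1.83

With rivals' combined output fixed at 63, Yarrow's profit is π_Y = (106 - 63 - q_Y)q_Y - (32q_Y + 2q_Y²) = (43 - q_Y)q_Y - (32q_Y + 2q_Y²).
∂π_Y/∂q_Y = 11 - 6q_Y = 0, so q_Y = 11/6.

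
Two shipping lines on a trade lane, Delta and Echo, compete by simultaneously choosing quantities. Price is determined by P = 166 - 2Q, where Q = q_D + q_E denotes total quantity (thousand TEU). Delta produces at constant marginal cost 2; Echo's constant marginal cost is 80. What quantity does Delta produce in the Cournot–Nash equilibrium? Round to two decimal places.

40.33

Delta's profit: π_D = (166 - 2Q)q_D - (2q_D). Setting ∂π_D/∂q_D = 0: 164 - 4q_D - 2(q_E) = 0.
Echo's first-order condition: 86 - 4q_E - 2(q_D) = 0.
Best responses: q_D = (164 - 2q_E)/4, q_E = (86 - 2q_D)/4.
Substituting one into the other gives q_D = 121/3 and q_E = 4/3.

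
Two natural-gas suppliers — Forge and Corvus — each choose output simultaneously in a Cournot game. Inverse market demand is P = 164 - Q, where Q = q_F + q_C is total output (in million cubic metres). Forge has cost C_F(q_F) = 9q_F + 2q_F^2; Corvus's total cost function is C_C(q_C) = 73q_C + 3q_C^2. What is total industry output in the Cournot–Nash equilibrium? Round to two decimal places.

32.77

Forge's profit: π_F = (164 - Q)q_F - (9q_F + 2q_F²). Setting ∂π_F/∂q_F = 0: 155 - 6q_F - (q_C) = 0.
Corvus's profit: π_C = (164 - Q)q_C - (73q_C + 3q_C²). Setting ∂π_C/∂q_C = 0: 91 - 8q_C - (q_F) = 0.
Best responses: q_F = (155 - q_C)/6, q_C = (91 - q_F)/8.
Solving the pair: q_F = 1149/47, q_C = 391/47.
Total output Q = 1149/47 + 391/47 = 1540/47.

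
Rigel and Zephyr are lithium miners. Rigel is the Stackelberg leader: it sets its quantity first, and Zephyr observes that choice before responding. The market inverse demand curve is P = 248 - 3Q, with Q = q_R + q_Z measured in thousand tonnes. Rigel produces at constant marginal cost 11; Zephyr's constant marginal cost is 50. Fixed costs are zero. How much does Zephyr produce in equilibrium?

The follower Zephyr best-responds to any q_R: π_Z = (248 - 3Q)q_Z - 50q_Z.
Setting the follower's marginal profit to zero, 198 - 3q_R - 6q_Z = 0, i.e. q_Z = (198 - 3q_R)/6.
The leader anticipates this reaction. Substituting into P = 248 - 3Q gives P = 149 - (3/2)q_R, so π_R = (149 - (3/2)q_R)q_R - 11q_R.
The leader's first-order condition 138 - 3q_R = 0 yields q_R = 46.
Then q_Z = (198 - 3·46)/6 = 10.

10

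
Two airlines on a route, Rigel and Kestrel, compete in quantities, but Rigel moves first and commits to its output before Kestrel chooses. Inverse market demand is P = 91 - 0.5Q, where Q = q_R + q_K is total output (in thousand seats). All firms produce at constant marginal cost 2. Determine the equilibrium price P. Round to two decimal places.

Solve by backward induction. Given q_R, the follower Kestrel maximises π_K = (91 - (1/2)q_R - (1/2)q_K)q_K - 2q_K.
Setting the follower's marginal profit to zero, 89 - (1/2)q_R - q_K = 0, i.e. q_K = (89 - (1/2)q_R).
The leader anticipates this reaction. Substituting into P = 91 - 0.5Q gives P = 93/2 - (1/4)q_R, so π_R = (93/2 - (1/4)q_R)q_R - 2q_R.
Maximising: ∂π_R/∂q_R = 89/2 - (1/2)q_R = 0, giving q_R = 89.
Then q_K = (89 - (1/2)·89) = 89/2.
Total output Q = 267/2, so price P = 91 - (1/2)·(267/2) = 97/4.

24.25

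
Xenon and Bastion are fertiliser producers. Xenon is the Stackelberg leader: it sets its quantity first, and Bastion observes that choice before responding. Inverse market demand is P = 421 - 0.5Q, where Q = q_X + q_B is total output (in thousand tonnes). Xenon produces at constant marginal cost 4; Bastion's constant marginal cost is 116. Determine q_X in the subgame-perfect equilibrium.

Solve by backward induction. Given q_X, the follower Bastion maximises π_B = (421 - (1/2)q_X - (1/2)q_B)q_B - 116q_B.
Setting the follower's marginal profit to zero, 305 - (1/2)q_X - q_B = 0, i.e. q_B = (305 - (1/2)q_X).
The leader anticipates this reaction. Substituting into P = 421 - 0.5Q gives P = 537/2 - (1/4)q_X, so π_X = (537/2 - (1/4)q_X)q_X - 4q_X.
Leader FOC: 529/2 - (1/2)q_X = 0, so q_X = 529.
Then q_B = (305 - (1/2)·529) = 81/2.

529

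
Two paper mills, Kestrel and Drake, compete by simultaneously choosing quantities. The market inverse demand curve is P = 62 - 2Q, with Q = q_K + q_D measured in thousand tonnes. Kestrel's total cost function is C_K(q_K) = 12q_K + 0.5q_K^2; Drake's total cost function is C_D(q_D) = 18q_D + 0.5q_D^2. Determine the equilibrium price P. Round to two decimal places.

Kestrel's profit: π_K = (62 - 2Q)q_K - (12q_K + (1/2)q_K²). Setting ∂π_K/∂q_K = 0: 50 - 5q_K - 2(q_D) = 0.
Drake's profit: π_D = (62 - 2Q)q_D - (18q_D + (1/2)q_D²). Setting ∂π_D/∂q_D = 0: 44 - 5q_D - 2(q_K) = 0.
Best responses: q_K = (50 - 2q_D)/5, q_D = (44 - 2q_K)/5.
Substituting one into the other gives q_K = 54/7 and q_D = 40/7.
Total output Q = 94/7, so price P = 62 - 2·(94/7) = 246/7.

35.14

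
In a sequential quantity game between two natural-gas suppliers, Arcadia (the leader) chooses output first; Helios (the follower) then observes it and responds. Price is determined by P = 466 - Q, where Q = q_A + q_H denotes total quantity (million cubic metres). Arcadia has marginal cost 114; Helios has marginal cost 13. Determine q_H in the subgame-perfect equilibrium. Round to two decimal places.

163.75

The follower Helios best-responds to any q_A: π_H = (466 - Q)q_H - 13q_H.
Setting the follower's marginal profit to zero, 453 - q_A - 2q_H = 0, i.e. q_H = (453 - q_A)/2.
The leader anticipates this reaction. Substituting into P = 466 - Q gives P = 479/2 - (1/2)q_A, so π_A = (479/2 - (1/2)q_A)q_A - 114q_A.
The leader's first-order condition 251/2 - q_A = 0 yields q_A = 251/2.
Then q_H = (453 - 251/2)/2 = 655/4.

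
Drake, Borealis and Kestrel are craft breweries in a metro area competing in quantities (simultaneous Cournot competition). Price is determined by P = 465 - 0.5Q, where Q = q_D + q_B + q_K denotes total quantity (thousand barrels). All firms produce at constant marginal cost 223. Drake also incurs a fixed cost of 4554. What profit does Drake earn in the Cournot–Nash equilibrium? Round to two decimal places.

2766.50

A representative firm's profit is π_i = q_i(465 - 0.5Q) - 223q_i.
First-order condition (treating rivals' output as given): 242 - q_i - (1/2)·Σ_{j≠i} q_j = 0.
By symmetry each firm produces the same amount; substituting Σ_{j≠i} q_j = 2q_i yields q_i = 242/2 = 121.
Price P = 465 - (1/2)·363 = 567/2.
Drake's profit: (567/2 - 223)·121 - 4554 = 2766.5000.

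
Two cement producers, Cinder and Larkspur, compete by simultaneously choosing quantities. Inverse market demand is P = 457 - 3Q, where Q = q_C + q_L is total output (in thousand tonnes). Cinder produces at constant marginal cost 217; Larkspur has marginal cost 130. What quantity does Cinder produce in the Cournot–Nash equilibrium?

17

Cinder's profit: π_C = (457 - 3Q)q_C - (217q_C). Setting ∂π_C/∂q_C = 0: 240 - 6q_C - 3(q_L) = 0.
Larkspur's profit: π_L = (457 - 3Q)q_L - (130q_L). Setting ∂π_L/∂q_L = 0: 327 - 6q_L - 3(q_C) = 0.
Rearranging gives the reaction functions q_C = (240 - 3q_L)/6 and q_L = (327 - 3q_C)/6.
Solving the pair: q_C = 17, q_L = 46.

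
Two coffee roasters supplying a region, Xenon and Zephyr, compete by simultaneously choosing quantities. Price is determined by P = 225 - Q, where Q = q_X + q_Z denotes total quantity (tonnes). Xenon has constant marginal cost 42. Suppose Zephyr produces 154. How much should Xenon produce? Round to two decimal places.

14.50

With the rival's output fixed at 154, Xenon's profit is π_X = (225 - 154 - q_X)q_X - (42q_X) = (71 - q_X)q_X - (42q_X).
∂π_X/∂q_X = 29 - 2q_X = 0, so q_X = 29/2.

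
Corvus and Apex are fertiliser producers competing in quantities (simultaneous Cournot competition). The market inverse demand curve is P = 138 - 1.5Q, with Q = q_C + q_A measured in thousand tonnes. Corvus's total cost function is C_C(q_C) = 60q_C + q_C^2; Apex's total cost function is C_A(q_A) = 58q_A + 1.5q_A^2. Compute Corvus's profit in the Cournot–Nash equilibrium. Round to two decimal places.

393.16

Corvus's profit: π_C = (138 - 1.5Q)q_C - (60q_C + q_C²). Setting ∂π_C/∂q_C = 0: 78 - 5q_C - (3/2)(q_A) = 0.
Apex's profit: π_A = (138 - 1.5Q)q_A - (58q_A + (3/2)q_A²). Setting ∂π_A/∂q_A = 0: 80 - 6q_A - (3/2)(q_C) = 0.
Best responses: q_C = (78 - (3/2)q_A)/5, q_A = (80 - (3/2)q_C)/6.
Solving the pair: q_C = 464/37, q_A = 1132/111.
Price P = 138 - (3/2)·22.7387 = 103.8919.
Corvus's profit: 103.8919·(464/37) - 60·(464/37) - (464/37)² = 393.1629.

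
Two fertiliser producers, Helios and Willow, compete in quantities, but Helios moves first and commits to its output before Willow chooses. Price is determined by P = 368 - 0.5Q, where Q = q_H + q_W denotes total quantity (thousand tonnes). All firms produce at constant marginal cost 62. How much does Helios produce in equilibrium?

Solve by backward induction. Given q_H, the follower Willow maximises π_W = (368 - (1/2)q_H - (1/2)q_W)q_W - 62q_W.
Follower FOC: 306 - (1/2)q_H - q_W = 0, so q_W(q_H) = (306 - (1/2)q_H).
The leader anticipates this reaction. Substituting into P = 368 - 0.5Q gives P = 215 - (1/4)q_H, so π_H = (215 - (1/4)q_H)q_H - 62q_H.
The leader's first-order condition 153 - (1/2)q_H = 0 yields q_H = 306.
Then q_W = (306 - (1/2)·306) = 153.

306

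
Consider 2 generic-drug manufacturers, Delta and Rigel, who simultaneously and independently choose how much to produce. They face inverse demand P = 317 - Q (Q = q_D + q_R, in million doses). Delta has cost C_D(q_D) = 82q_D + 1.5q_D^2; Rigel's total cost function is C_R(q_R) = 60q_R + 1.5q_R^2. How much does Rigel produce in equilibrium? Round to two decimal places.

Delta's profit: π_D = (317 - Q)q_D - (82q_D + (3/2)q_D²). Setting ∂π_D/∂q_D = 0: 235 - 5q_D - (q_R) = 0.
Rigel's first-order condition: 257 - 5q_R - (q_D) = 0.
So q_D = (235 - q_R)/5 and q_R = (257 - q_D)/5.
Substituting one into the other gives q_D = 153/4 and q_R = 175/4.

43.75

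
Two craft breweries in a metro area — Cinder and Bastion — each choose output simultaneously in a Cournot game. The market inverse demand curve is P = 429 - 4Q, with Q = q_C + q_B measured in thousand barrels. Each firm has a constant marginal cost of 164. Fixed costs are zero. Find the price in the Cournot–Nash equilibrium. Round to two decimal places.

252.33

Each firm earns π_i = (429 - 4Q)q_i - 164q_i.
First-order condition (treating rivals' output as given): 265 - 8q_i - 4q_j = 0.
By symmetry each firm produces the same amount; substituting q_j = q_i yields q_i = 265/12.
Total output Q = 265/6, so price P = 429 - 4·(265/6) = 757/3.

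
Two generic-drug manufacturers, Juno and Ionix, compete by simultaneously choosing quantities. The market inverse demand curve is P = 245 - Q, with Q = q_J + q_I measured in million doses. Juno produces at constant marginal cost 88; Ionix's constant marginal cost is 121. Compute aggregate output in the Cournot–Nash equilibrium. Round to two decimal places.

Juno's profit: π_J = (245 - Q)q_J - (88q_J). Setting ∂π_J/∂q_J = 0: 157 - 2q_J - (q_I) = 0.
Ionix's first-order condition: 124 - 2q_I - (q_J) = 0.
Best responses: q_J = (157 - q_I)/2, q_I = (124 - q_J)/2.
Substituting one into the other gives q_J = 190/3 and q_I = 91/3.
Total output Q = 190/3 + 91/3 = 281/3.

93.67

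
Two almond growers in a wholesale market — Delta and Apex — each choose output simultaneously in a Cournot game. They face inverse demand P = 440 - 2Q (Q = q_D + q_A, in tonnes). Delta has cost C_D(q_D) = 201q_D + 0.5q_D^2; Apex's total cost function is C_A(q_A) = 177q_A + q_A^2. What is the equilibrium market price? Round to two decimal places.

Delta's profit: π_D = (440 - 2Q)q_D - (201q_D + (1/2)q_D²). Setting ∂π_D/∂q_D = 0: 239 - 5q_D - 2(q_A) = 0.
Apex's first-order condition: 263 - 6q_A - 2(q_D) = 0.
So q_D = (239 - 2q_A)/5 and q_A = (263 - 2q_D)/6.
Solving the pair: q_D = 454/13, q_A = 837/26.
Total output Q = 1745/26, so price P = 440 - 2·(1745/26) = 305.7692.

305.77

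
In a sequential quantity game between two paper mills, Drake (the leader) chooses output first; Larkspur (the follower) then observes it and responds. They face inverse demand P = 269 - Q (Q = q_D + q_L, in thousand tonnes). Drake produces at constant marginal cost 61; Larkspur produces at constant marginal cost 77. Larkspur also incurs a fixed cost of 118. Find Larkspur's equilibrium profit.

1482

Solve by backward induction. Given q_D, the follower Larkspur maximises π_L = (269 - q_D - q_L)q_L - 77q_L.
∂π_L/∂q_L = 192 - q_D - 2q_L = 0 gives the reaction function q_L = (192 - q_D)/2.
Drake substitutes q_L(q_D) into its own profit: π_D = q_D(269 - q_D - (192 - q_D)/2) - 61q_D = (173 - (1/2)q_D)q_D - 61q_D.
Maximising: ∂π_D/∂q_D = 112 - q_D = 0, giving q_D = 112.
Then q_L = (192 - 112)/2 = 40.
Price P = 269 - 152 = 117.
Larkspur's profit: (117 - 77)·40 - 118 = 1482.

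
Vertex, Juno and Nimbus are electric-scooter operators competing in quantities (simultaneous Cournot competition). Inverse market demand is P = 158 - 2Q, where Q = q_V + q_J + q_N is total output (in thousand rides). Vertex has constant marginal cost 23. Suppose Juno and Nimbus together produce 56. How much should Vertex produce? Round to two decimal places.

With rivals' combined output fixed at 56, Vertex's profit is π_V = (158 - 2·56 - 2q_V)q_V - (23q_V) = (46 - 2q_V)q_V - (23q_V).
∂π_V/∂q_V = 23 - 4q_V = 0, so q_V = 23/4.

5.75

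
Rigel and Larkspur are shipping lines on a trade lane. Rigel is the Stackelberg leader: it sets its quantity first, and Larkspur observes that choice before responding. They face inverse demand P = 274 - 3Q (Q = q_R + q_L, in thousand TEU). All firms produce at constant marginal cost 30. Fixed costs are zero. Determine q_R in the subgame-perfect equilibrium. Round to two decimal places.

40.67

Solve by backward induction. Given q_R, the follower Larkspur maximises π_L = (274 - 3q_R - 3q_L)q_L - 30q_L.
Follower FOC: 244 - 3q_R - 6q_L = 0, so q_L(q_R) = (244 - 3q_R)/6.
The leader anticipates this reaction. Substituting into P = 274 - 3Q gives P = 152 - (3/2)q_R, so π_R = (152 - (3/2)q_R)q_R - 30q_R.
Leader FOC: 122 - 3q_R = 0, so q_R = 122/3.
Then q_L = (244 - 3·(122/3))/6 = 61/3.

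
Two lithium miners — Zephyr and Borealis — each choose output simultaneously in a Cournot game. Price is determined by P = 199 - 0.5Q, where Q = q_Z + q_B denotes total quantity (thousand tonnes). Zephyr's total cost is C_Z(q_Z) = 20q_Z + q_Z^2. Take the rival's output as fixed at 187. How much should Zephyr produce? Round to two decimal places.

With the rival's output fixed at 187, Zephyr's profit is π_Z = (199 - (1/2)·187 - (1/2)q_Z)q_Z - (20q_Z + q_Z²) = (211/2 - (1/2)q_Z)q_Z - (20q_Z + q_Z²).
∂π_Z/∂q_Z = 171/2 - 3q_Z = 0, so q_Z = 57/2.

28.50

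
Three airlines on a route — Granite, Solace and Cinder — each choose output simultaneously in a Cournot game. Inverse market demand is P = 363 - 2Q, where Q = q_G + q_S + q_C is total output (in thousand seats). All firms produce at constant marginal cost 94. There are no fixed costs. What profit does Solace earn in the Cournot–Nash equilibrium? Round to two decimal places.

2261.28

Each firm earns π_i = (363 - 2Q)q_i - 94q_i.
Setting ∂π_i/∂q_i = 0 with rivals' quantities fixed: 269 - 4q_i - 2·Σ_{j≠i} q_j = 0.
With identical firms every q_j equals q_i, so Σ_{j≠i} q_j = 2q_i and 269 = 8q_i, giving q_i = 269/8.
Price P = 363 - 2·(807/8) = 645/4.
Solace's profit: (645/4 - 94)·(269/8) = 2261.2813.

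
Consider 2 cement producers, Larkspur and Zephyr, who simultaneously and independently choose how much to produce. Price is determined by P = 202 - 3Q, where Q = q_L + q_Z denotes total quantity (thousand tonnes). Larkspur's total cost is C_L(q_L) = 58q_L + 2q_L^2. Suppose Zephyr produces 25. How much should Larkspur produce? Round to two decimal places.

6.90

With the rival's output fixed at 25, Larkspur's profit is π_L = (202 - 3·25 - 3q_L)q_L - (58q_L + 2q_L²) = (127 - 3q_L)q_L - (58q_L + 2q_L²).
∂π_L/∂q_L = 69 - 10q_L = 0, so q_L = 69/10.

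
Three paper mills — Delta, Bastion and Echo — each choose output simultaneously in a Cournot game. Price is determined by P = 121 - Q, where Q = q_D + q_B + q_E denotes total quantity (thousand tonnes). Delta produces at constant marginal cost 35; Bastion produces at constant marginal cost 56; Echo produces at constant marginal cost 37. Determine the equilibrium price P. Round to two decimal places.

Delta's profit: π_D = (121 - Q)q_D - (35q_D). Setting ∂π_D/∂q_D = 0: 86 - 2q_D - (q_B + q_E) = 0.
Bastion's profit: π_B = (121 - Q)q_B - (56q_B). Setting ∂π_B/∂q_B = 0: 65 - 2q_B - (q_D + q_E) = 0.
Echo's first-order condition: 84 - 2q_E - (q_D + q_B) = 0.
Adding the 3 first-order conditions: 235 − 4Q = 0, so Q = 235/4.
Back-substituting: q_D = (86 − 235/4) = 109/4, q_B = (65 − 235/4) = 25/4, q_E = (84 − 235/4) = 101/4.
Total output Q = 235/4, so price P = 121 - 235/4 = 249/4.

62.25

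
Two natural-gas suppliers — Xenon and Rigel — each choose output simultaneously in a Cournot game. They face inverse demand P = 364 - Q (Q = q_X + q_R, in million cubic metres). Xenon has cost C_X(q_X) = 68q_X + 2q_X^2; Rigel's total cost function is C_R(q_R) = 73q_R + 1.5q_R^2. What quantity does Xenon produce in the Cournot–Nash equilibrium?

41

Xenon's profit: π_X = (364 - Q)q_X - (68q_X + 2q_X²). Setting ∂π_X/∂q_X = 0: 296 - 6q_X - (q_R) = 0.
Rigel's profit: π_R = (364 - Q)q_R - (73q_R + (3/2)q_R²). Setting ∂π_R/∂q_R = 0: 291 - 5q_R - (q_X) = 0.
Rearranging gives the reaction functions q_X = (296 - q_R)/6 and q_R = (291 - q_X)/5.
Substituting one into the other gives q_X = 41 and q_R = 50.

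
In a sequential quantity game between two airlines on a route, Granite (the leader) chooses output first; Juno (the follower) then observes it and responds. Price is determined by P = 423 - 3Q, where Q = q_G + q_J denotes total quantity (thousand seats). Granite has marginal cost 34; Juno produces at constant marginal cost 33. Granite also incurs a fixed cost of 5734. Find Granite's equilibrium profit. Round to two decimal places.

The follower Juno best-responds to any q_G: π_J = (423 - 3Q)q_J - 33q_J.
Follower FOC: 390 - 3q_G - 6q_J = 0, so q_J(q_G) = (390 - 3q_G)/6.
The leader anticipates this reaction. Substituting into P = 423 - 3Q gives P = 228 - (3/2)q_G, so π_G = (228 - (3/2)q_G)q_G - 34q_G.
Leader FOC: 194 - 3q_G = 0, so q_G = 194/3.
Then q_J = (390 - 3·(194/3))/6 = 98/3.
Price P = 423 - 3·(292/3) = 131.
Granite's profit: (131 - 34)·(194/3) - 5734 = 1616/3.

538.67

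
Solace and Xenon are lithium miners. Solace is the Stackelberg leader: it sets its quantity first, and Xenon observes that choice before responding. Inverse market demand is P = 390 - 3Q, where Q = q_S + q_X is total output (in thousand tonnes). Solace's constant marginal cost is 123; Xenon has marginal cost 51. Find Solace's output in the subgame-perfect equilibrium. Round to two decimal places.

The follower Xenon best-responds to any q_S: π_X = (390 - 3Q)q_X - 51q_X.
Follower FOC: 339 - 3q_S - 6q_X = 0, so q_X(q_S) = (339 - 3q_S)/6.
The leader anticipates this reaction. Substituting into P = 390 - 3Q gives P = 441/2 - (3/2)q_S, so π_S = (441/2 - (3/2)q_S)q_S - 123q_S.
The leader's first-order condition 195/2 - 3q_S = 0 yields q_S = 65/2.
Then q_X = (339 - 3·(65/2))/6 = 161/4.

32.50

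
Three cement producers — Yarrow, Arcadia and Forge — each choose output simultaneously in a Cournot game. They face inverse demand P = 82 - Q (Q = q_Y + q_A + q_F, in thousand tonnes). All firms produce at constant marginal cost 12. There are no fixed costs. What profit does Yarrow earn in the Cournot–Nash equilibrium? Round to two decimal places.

306.25

A representative firm's profit is π_i = q_i(82 - Q) - 12q_i.
Setting ∂π_i/∂q_i = 0 with rivals' quantities fixed: 70 - 2q_i - Σ_{j≠i} q_j = 0.
By symmetry each firm produces the same amount; substituting Σ_{j≠i} q_j = 2q_i yields q_i = 70/4 = 35/2.
Price P = 82 - 105/2 = 59/2.
Yarrow's profit: (59/2 - 12)·(35/2) = 1225/4.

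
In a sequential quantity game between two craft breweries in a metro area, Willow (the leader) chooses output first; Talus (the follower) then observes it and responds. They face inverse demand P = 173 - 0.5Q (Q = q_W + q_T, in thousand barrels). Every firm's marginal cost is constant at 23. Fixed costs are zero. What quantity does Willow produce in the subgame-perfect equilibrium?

150

The follower Talus best-responds to any q_W: π_T = (173 - 0.5Q)q_T - 23q_T.
∂π_T/∂q_T = 150 - (1/2)q_W - q_T = 0 gives the reaction function q_T = (150 - (1/2)q_W).
The leader anticipates this reaction. Substituting into P = 173 - 0.5Q gives P = 98 - (1/4)q_W, so π_W = (98 - (1/4)q_W)q_W - 23q_W.
The leader's first-order condition 75 - (1/2)q_W = 0 yields q_W = 150.
Then q_T = (150 - (1/2)·150) = 75.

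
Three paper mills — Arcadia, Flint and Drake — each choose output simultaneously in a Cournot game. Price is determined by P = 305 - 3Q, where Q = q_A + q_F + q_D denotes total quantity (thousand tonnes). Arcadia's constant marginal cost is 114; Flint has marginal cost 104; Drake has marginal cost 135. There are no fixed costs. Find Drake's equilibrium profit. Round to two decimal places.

290.08

Arcadia's profit: π_A = (305 - 3Q)q_A - (114q_A). Setting ∂π_A/∂q_A = 0: 191 - 6q_A - 3(q_F + q_D) = 0.
Flint's profit: π_F = (305 - 3Q)q_F - (104q_F). Setting ∂π_F/∂q_F = 0: 201 - 6q_F - 3(q_A + q_D) = 0.
Drake's first-order condition: 170 - 6q_D - 3(q_A + q_F) = 0.
Adding the 3 first-order conditions: 562 − 12Q = 0, so Q = 281/6.
Back-substituting: q_A = (191 − 281/2)/3 = 101/6, q_F = (201 − 281/2)/3 = 121/6, q_D = (170 − 281/2)/3 = 59/6.
Price P = 305 - 3·(281/6) = 329/2.
Drake's profit: (329/2 - 135)·(59/6) = 290.0833.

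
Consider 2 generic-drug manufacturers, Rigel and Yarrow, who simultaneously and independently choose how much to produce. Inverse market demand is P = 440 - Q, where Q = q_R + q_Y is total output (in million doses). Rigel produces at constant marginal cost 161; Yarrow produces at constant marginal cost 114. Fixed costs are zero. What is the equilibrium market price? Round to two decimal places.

238.33

Rigel's profit: π_R = (440 - Q)q_R - (161q_R). Setting ∂π_R/∂q_R = 0: 279 - 2q_R - (q_Y) = 0.
Yarrow's profit: π_Y = (440 - Q)q_Y - (114q_Y). Setting ∂π_Y/∂q_Y = 0: 326 - 2q_Y - (q_R) = 0.
So q_R = (279 - q_Y)/2 and q_Y = (326 - q_R)/2.
Solving the pair: q_R = 232/3, q_Y = 373/3.
Total output Q = 605/3, so price P = 440 - 605/3 = 715/3.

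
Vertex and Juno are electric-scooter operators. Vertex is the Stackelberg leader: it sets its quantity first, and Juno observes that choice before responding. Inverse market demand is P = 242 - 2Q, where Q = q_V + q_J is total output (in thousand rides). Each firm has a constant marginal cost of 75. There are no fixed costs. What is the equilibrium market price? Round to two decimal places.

Solve by backward induction. Given q_V, the follower Juno maximises π_J = (242 - 2q_V - 2q_J)q_J - 75q_J.
Setting the follower's marginal profit to zero, 167 - 2q_V - 4q_J = 0, i.e. q_J = (167 - 2q_V)/4.
The leader anticipates this reaction. Substituting into P = 242 - 2Q gives P = 317/2 - q_V, so π_V = (317/2 - q_V)q_V - 75q_V.
Leader FOC: 167/2 - 2q_V = 0, so q_V = 167/4.
Then q_J = (167 - 2·(167/4))/4 = 167/8.
Total output Q = 501/8, so price P = 242 - 2·(501/8) = 467/4.

116.75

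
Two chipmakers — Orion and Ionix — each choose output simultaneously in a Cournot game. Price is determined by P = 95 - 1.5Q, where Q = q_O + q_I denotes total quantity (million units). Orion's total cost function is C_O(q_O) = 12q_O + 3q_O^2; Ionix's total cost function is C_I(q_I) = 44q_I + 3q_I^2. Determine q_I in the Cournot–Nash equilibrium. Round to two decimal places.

4.25

Orion's profit: π_O = (95 - 1.5Q)q_O - (12q_O + 3q_O²). Setting ∂π_O/∂q_O = 0: 83 - 9q_O - (3/2)(q_I) = 0.
Ionix's first-order condition: 51 - 9q_I - (3/2)(q_O) = 0.
So q_O = (83 - (3/2)q_I)/9 and q_I = (51 - (3/2)q_O)/9.
Solving the pair: q_O = 298/35, q_I = 446/105.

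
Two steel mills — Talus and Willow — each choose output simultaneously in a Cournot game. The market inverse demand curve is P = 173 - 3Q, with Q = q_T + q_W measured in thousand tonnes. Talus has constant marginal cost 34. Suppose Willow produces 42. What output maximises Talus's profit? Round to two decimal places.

2.17

With the rival's output fixed at 42, Talus's profit is π_T = (173 - 3·42 - 3q_T)q_T - (34q_T) = (47 - 3q_T)q_T - (34q_T).
∂π_T/∂q_T = 13 - 6q_T = 0, so q_T = 13/6.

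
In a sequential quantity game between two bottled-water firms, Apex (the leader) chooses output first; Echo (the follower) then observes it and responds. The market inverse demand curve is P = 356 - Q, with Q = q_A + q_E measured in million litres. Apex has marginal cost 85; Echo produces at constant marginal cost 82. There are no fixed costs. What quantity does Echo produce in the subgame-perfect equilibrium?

70

Solve by backward induction. Given q_A, the follower Echo maximises π_E = (356 - q_A - q_E)q_E - 82q_E.
Follower FOC: 274 - q_A - 2q_E = 0, so q_E(q_A) = (274 - q_A)/2.
The leader anticipates this reaction. Substituting into P = 356 - Q gives P = 219 - (1/2)q_A, so π_A = (219 - (1/2)q_A)q_A - 85q_A.
Leader FOC: 134 - q_A = 0, so q_A = 134.
Then q_E = (274 - 134)/2 = 70.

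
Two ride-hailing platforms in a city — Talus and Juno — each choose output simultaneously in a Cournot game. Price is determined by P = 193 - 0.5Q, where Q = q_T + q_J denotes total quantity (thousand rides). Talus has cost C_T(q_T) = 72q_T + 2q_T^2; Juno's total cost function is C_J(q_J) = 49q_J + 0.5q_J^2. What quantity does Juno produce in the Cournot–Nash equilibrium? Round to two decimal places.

67.64

Talus's profit: π_T = (193 - 0.5Q)q_T - (72q_T + 2q_T²). Setting ∂π_T/∂q_T = 0: 121 - 5q_T - (1/2)(q_J) = 0.
Juno's profit: π_J = (193 - 0.5Q)q_J - (49q_J + (1/2)q_J²). Setting ∂π_J/∂q_J = 0: 144 - 2q_J - (1/2)(q_T) = 0.
So q_T = (121 - (1/2)q_J)/5 and q_J = (144 - (1/2)q_T)/2.
Solving the pair: q_T = 680/39, q_J = 67.6410.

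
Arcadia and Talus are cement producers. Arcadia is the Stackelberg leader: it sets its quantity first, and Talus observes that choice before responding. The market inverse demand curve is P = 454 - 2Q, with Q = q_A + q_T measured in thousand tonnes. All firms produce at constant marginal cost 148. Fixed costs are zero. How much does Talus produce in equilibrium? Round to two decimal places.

38.25

The follower Talus best-responds to any q_A: π_T = (454 - 2Q)q_T - 148q_T.
Setting the follower's marginal profit to zero, 306 - 2q_A - 4q_T = 0, i.e. q_T = (306 - 2q_A)/4.
The leader anticipates this reaction. Substituting into P = 454 - 2Q gives P = 301 - q_A, so π_A = (301 - q_A)q_A - 148q_A.
Maximising: ∂π_A/∂q_A = 153 - 2q_A = 0, giving q_A = 153/2.
Then q_T = (306 - 2·(153/2))/4 = 153/4.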